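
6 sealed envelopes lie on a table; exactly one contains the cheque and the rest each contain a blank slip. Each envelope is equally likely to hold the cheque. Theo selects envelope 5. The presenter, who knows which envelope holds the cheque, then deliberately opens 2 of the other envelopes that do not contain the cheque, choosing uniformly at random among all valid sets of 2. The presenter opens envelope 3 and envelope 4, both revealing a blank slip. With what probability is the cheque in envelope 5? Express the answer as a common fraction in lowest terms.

Condition on the true location of the cheque.
If it is in any of envelopes 1, 2, and 6 (prior 1/6 each): the presenter has 6 equally likely choices, so probability 1/6; weight (1/6)·(1/6) = 1/36 each.
If it is in either of envelopes 3 and 4 (prior 1/6 each): that envelope was opened and seen not to hold the prize — ruled out; weight (1/6)·0 = 0 each.
If it is in envelope 5 (prior 1/6): the presenter has 10 equally likely choices, so probability 1/10; weight (1/6)·(1/10) = 1/60.
The weights sum to 1/10.
So P(the cheque in envelope 5 | the presenter opened envelope 3 and envelope 4) = (1/60) / (1/10) = 1/6.

1/6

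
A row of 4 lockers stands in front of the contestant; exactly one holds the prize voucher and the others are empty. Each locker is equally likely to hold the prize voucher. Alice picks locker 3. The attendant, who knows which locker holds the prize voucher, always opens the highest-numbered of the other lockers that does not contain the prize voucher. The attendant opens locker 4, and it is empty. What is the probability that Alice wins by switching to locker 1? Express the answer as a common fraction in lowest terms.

1/3

Consider each possible location of the prize voucher in turn.
If it is in any of lockers 1, 2, and 3 (prior 1/4 each): locker 4 is the highest-numbered option available, probability 1; weight (1/4)·1 = 1/4 each.
If it is in locker 4 (prior 1/4): the attendant opened locker 4, so this case is ruled out; weight (1/4)·0 = 0.
The weights sum to 3/4.
So P(the prize voucher in locker 1 | the attendant opened locker 4) = (1/4) / (3/4) = 1/3.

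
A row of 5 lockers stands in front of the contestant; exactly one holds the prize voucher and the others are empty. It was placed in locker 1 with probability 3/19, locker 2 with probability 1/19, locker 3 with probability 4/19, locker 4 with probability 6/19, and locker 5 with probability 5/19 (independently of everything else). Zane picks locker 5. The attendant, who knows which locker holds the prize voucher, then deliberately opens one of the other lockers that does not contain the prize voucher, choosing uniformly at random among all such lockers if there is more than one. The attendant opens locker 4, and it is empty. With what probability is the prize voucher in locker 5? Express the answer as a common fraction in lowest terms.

Condition on the true location of the prize voucher.
If it is in locker 1 (prior 3/19): the attendant has 3 equally likely choices, so probability 1/3; weight (3/19)·(1/3) = 1/19.
If it is in locker 2 (prior 1/19): the attendant has 3 equally likely choices, so probability 1/3; weight (1/19)·(1/3) = 1/57.
If it is in locker 3 (prior 4/19): the attendant has 3 equally likely choices, so probability 1/3; weight (4/19)·(1/3) = 4/57.
If it is in locker 4 (prior 6/19): the attendant opened locker 4, so this case is ruled out; weight (6/19)·0 = 0.
If it is in locker 5 (prior 5/19): the attendant has 4 equally likely choices, so probability 1/4; weight (5/19)·(1/4) = 5/76.
The weights sum to 47/228.
So P(the prize voucher in locker 5 | the attendant opened locker 4) = (5/76) / (47/228) = 15/47.

15/47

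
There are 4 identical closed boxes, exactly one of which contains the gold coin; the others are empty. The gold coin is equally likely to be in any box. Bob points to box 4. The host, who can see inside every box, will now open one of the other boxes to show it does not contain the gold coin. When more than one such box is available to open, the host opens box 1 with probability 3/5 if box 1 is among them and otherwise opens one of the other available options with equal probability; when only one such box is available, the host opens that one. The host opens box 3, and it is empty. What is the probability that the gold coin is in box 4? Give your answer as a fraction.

Apply Bayes' rule, conditioning on where the gold coin actually is.
If it is in box 1 (prior 1/4): box 1 holds the prize so is unavailable; the host chooses uniformly among the 2 others, probability 1/2; weight (1/4)·(1/2) = 1/8.
If it is in box 2 (prior 1/4): box 1 is available but not opened, probability 2/5; weight (1/4)·(2/5) = 1/10.
If it is in box 3 (prior 1/4): the host opened box 3, so this case is ruled out; weight (1/4)·0 = 0.
If it is in box 4 (prior 1/4): box 1 is available but not opened; box 3 gets probability (1 − 3/5)/2 = 1/5; weight (1/4)·(1/5) = 1/20.
The weights sum to 11/40.
So P(the gold coin in box 4 | the host opened box 3) = (1/20) / (11/40) = 2/11.

2/11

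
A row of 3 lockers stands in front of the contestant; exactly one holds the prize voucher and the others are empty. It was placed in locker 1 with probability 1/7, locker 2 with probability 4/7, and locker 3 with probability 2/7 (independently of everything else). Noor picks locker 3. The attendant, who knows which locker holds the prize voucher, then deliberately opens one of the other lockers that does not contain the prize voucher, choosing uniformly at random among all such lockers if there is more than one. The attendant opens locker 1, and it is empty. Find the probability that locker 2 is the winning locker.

Condition on the true location of the prize voucher.
If it is in locker 1 (prior 1/7): the attendant opened locker 1, so this case is ruled out; weight (1/7)·0 = 0.
If it is in locker 2 (prior 4/7): the attendant has no choice, probability 1; weight (4/7)·1 = 4/7.
If it is in locker 3 (prior 2/7): the attendant has 2 equally likely choices, so probability 1/2; weight (2/7)·(1/2) = 1/7.
The weights sum to 5/7.
So P(the prize voucher in locker 2 | the attendant opened locker 1) = (4/7) / (5/7) = 4/5.

4/5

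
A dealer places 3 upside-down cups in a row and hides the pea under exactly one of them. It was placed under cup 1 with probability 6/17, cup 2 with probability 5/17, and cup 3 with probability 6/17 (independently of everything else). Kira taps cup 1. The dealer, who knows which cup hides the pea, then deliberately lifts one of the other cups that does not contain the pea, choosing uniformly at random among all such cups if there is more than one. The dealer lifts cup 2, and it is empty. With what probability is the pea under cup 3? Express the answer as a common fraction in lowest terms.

2/3

Consider each possible location of the pea in turn.
If it is under cup 1 (prior 6/17): the dealer has 2 equally likely choices, so probability 1/2; weight (6/17)·(1/2) = 3/17.
If it is under cup 2 (prior 5/17): the dealer opened cup 2, so this case is ruled out; weight (5/17)·0 = 0.
If it is under cup 3 (prior 6/17): the dealer has no choice, probability 1; weight (6/17)·1 = 6/17.
The weights sum to 9/17.
So P(the pea under cup 3 | the dealer opened cup 2) = (6/17) / (9/17) = 2/3.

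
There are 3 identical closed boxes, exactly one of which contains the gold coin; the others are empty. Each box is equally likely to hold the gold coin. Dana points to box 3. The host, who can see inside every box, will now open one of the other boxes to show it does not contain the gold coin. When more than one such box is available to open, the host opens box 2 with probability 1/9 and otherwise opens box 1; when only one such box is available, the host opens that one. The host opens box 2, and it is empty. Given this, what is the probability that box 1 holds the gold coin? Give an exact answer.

9/10

Apply Bayes' rule, conditioning on where the gold coin actually is.
If it is in box 1 (prior 1/3): only box 2 is available, probability 1; weight (1/3)·1 = 1/3.
If it is in box 2 (prior 1/3): the host opened box 2, so this case is ruled out; weight (1/3)·0 = 0.
If it is in box 3 (prior 1/3): box 2 is available, opened with probability 1/9; weight (1/3)·(1/9) = 1/27.
The weights sum to 10/27.
So P(the gold coin in box 1 | the host opened box 2) = (1/3) / (10/27) = 9/10.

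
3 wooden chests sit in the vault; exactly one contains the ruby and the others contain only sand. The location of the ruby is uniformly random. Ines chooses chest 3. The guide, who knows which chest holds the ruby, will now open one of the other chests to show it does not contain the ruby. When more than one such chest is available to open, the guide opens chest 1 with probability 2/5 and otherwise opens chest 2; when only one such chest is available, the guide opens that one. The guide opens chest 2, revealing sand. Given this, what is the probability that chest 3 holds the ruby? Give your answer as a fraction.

Apply Bayes' rule, conditioning on where the ruby actually is.
If it is in chest 1 (prior 1/3): only chest 2 is available, probability 1; weight (1/3)·1 = 1/3.
If it is in chest 2 (prior 1/3): the guide opened chest 2, so this case is ruled out; weight (1/3)·0 = 0.
If it is in chest 3 (prior 1/3): chest 1 is available but not opened, probability 3/5; weight (1/3)·(3/5) = 1/5.
The weights sum to 8/15.
So P(the ruby in chest 3 | the guide opened chest 2) = (1/5) / (8/15) = 3/8.

3/8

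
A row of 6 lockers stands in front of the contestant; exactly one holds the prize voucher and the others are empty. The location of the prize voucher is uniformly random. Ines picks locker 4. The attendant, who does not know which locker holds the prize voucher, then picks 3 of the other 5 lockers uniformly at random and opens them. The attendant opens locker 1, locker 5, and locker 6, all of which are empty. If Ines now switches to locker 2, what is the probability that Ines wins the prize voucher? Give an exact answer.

1/3

Consider each possible location of the prize voucher in turn.
If it is in any of lockers 1, 5, and 6 (prior 1/6 each): that locker was opened and seen not to hold the prize — ruled out; weight (1/6)·0 = 0 each.
If it is in any of lockers 2, 3, and 4 (prior 1/6 each): the attendant picks exactly this set with probability 1/10 regardless, and none is the prize; weight (1/6)·(1/10) = 1/60 each.
The weights sum to 1/20.
So P(the prize voucher in locker 2 | the attendant opened locker 1, locker 5, and locker 6) = (1/60) / (1/20) = 1/3.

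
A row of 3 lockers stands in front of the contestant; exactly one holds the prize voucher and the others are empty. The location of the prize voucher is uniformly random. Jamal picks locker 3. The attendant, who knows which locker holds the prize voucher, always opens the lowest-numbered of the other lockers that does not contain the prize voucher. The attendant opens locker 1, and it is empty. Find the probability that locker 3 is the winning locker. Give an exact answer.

Consider each possible location of the prize voucher in turn.
If it is in locker 1 (prior 1/3): the attendant opened locker 1, so this case is ruled out; weight (1/3)·0 = 0.
If it is in either of lockers 2 and 3 (prior 1/3 each): locker 1 is the lowest-numbered option available, probability 1; weight (1/3)·1 = 1/3 each.
The weights sum to 2/3.
So P(the prize voucher in locker 3 | the attendant opened locker 1) = (1/3) / (2/3) = 1/2.

1/2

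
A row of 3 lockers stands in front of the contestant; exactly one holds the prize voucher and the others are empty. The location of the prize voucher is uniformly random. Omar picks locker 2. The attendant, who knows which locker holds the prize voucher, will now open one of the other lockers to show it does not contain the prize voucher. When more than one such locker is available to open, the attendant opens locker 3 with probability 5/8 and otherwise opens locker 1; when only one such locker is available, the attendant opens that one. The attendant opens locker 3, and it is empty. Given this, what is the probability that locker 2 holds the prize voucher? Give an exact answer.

Condition on the true location of the prize voucher.
If it is in locker 1 (prior 1/3): only locker 3 is available, probability 1; weight (1/3)·1 = 1/3.
If it is in locker 2 (prior 1/3): locker 3 is available, opened with probability 5/8; weight (1/3)·(5/8) = 5/24.
If it is in locker 3 (prior 1/3): the attendant opened locker 3, so this case is ruled out; weight (1/3)·0 = 0.
The weights sum to 13/24.
So P(the prize voucher in locker 2 | the attendant opened locker 3) = (5/24) / (13/24) = 5/13.

5/13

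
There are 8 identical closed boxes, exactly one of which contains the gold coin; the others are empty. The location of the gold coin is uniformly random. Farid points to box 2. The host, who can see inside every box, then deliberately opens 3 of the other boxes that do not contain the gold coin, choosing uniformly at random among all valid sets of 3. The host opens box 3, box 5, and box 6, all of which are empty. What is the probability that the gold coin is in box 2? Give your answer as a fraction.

1/8

Consider each possible location of the gold coin in turn.
If it is in any of boxes 1, 4, 7, and 8 (prior 1/8 each): the host has 20 equally likely choices, so probability 1/20; weight (1/8)·(1/20) = 1/160 each.
If it is in box 2 (prior 1/8): the host has 35 equally likely choices, so probability 1/35; weight (1/8)·(1/35) = 1/280.
If it is in any of boxes 3, 5, and 6 (prior 1/8 each): that box was opened and seen not to hold the prize — ruled out; weight (1/8)·0 = 0 each.
The weights sum to 1/35.
So P(the gold coin in box 2 | the host opened box 3, box 5, and box 6) = (1/280) / (1/35) = 1/8.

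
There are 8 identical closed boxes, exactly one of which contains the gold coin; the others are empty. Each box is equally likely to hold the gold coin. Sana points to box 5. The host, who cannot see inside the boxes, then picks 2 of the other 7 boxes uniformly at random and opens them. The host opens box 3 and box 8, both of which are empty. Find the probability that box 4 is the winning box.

Apply Bayes' rule, conditioning on where the gold coin actually is.
If it is in any of boxes 1, 2, 4, 5, 6, and 7 (prior 1/8 each): the host picks exactly this set with probability 1/21 regardless, and none is the prize; weight (1/8)·(1/21) = 1/168 each.
If it is in either of boxes 3 and 8 (prior 1/8 each): that box was opened and seen not to hold the prize — ruled out; weight (1/8)·0 = 0 each.
The weights sum to 1/28.
So P(the gold coin in box 4 | the host opened box 3 and box 8) = (1/168) / (1/28) = 1/6.

1/6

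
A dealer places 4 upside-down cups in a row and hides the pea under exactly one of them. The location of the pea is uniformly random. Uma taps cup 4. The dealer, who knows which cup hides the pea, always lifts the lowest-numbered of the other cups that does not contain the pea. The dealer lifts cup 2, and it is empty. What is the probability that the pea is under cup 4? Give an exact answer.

0

Apply Bayes' rule, conditioning on where the pea actually is.
If it is under cup 1 (prior 1/4): cup 2 is the lowest-numbered option available, probability 1; weight (1/4)·1 = 1/4.
If it is under cup 2 (prior 1/4): the dealer opened cup 2, so this case is ruled out; weight (1/4)·0 = 0.
If it is under either of cups 3 and 4 (prior 1/4 each): the dealer would have opened cup 1 instead, probability 0; weight (1/4)·0 = 0 each.
The weights sum to 1/4.
So P(the pea under cup 4 | the dealer opened cup 2) = 0 / (1/4) = 0.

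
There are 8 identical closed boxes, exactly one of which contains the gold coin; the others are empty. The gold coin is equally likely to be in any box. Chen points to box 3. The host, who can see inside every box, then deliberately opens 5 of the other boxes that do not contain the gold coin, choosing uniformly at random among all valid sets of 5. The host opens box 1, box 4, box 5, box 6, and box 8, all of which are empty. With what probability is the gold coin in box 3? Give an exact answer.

Condition on the true location of the gold coin.
If it is in any of boxes 1, 4, 5, 6, and 8 (prior 1/8 each): that box was opened and seen not to hold the prize — ruled out; weight (1/8)·0 = 0 each.
If it is in either of boxes 2 and 7 (prior 1/8 each): the host has 6 equally likely choices, so probability 1/6; weight (1/8)·(1/6) = 1/48 each.
If it is in box 3 (prior 1/8): the host has 21 equally likely choices, so probability 1/21; weight (1/8)·(1/21) = 1/168.
The weights sum to 1/21.
So P(the gold coin in box 3 | the host opened box 1, box 4, box 5, box 6, and box 8) = (1/168) / (1/21) = 1/8.

1/8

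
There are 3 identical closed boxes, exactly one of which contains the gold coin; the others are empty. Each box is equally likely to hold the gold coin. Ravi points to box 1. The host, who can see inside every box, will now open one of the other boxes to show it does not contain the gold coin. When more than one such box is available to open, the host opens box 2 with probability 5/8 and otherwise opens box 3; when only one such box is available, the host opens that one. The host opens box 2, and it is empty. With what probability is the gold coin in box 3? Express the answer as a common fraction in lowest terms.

8/13

Condition on the true location of the gold coin.
If it is in box 1 (prior 1/3): box 2 is available, opened with probability 5/8; weight (1/3)·(5/8) = 5/24.
If it is in box 2 (prior 1/3): the host opened box 2, so this case is ruled out; weight (1/3)·0 = 0.
If it is in box 3 (prior 1/3): only box 2 is available, probability 1; weight (1/3)·1 = 1/3.
The weights sum to 13/24.
So P(the gold coin in box 3 | the host opened box 2) = (1/3) / (13/24) = 8/13.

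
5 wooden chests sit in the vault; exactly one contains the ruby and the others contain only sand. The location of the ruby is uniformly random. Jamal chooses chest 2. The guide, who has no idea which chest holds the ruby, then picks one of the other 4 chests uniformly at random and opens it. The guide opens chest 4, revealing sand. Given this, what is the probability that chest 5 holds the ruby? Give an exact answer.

Consider each possible location of the ruby in turn.
If it is in any of chests 1, 2, 3, and 5 (prior 1/5 each): the guide picks chest 4 with probability 1/4 regardless, and it is not the prize; weight (1/5)·(1/4) = 1/20 each.
If it is in chest 4 (prior 1/5): the guide opened chest 4, so this case is ruled out; weight (1/5)·0 = 0.
The weights sum to 1/5.
So P(the ruby in chest 5 | the guide opened chest 4) = (1/20) / (1/5) = 1/4.

1/4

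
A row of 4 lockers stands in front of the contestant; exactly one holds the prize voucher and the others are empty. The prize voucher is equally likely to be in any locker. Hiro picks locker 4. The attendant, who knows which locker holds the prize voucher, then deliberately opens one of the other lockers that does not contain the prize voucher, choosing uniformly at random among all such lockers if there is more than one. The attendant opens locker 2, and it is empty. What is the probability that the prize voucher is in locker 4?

1/4

Consider each possible location of the prize voucher in turn.
If it is in either of lockers 1 and 3 (prior 1/4 each): the attendant has 2 equally likely choices, so probability 1/2; weight (1/4)·(1/2) = 1/8 each.
If it is in locker 2 (prior 1/4): the attendant opened locker 2, so this case is ruled out; weight (1/4)·0 = 0.
If it is in locker 4 (prior 1/4): the attendant has 3 equally likely choices, so probability 1/3; weight (1/4)·(1/3) = 1/12.
The weights sum to 1/3.
So P(the prize voucher in locker 4 | the attendant opened locker 2) = (1/12) / (1/3) = 1/4.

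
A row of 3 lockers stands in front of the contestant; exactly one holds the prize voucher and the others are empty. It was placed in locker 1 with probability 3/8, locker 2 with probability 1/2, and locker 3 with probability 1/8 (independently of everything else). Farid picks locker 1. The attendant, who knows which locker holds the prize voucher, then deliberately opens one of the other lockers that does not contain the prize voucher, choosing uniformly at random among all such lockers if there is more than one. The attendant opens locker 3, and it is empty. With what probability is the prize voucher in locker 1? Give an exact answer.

Consider each possible location of the prize voucher in turn.
If it is in locker 1 (prior 3/8): the attendant has 2 equally likely choices, so probability 1/2; weight (3/8)·(1/2) = 3/16.
If it is in locker 2 (prior 1/2): the attendant has no choice, probability 1; weight (1/2)·1 = 1/2.
If it is in locker 3 (prior 1/8): the attendant opened locker 3, so this case is ruled out; weight (1/8)·0 = 0.
The weights sum to 11/16.
So P(the prize voucher in locker 1 | the attendant opened locker 3) = (3/16) / (11/16) = 3/11.

3/11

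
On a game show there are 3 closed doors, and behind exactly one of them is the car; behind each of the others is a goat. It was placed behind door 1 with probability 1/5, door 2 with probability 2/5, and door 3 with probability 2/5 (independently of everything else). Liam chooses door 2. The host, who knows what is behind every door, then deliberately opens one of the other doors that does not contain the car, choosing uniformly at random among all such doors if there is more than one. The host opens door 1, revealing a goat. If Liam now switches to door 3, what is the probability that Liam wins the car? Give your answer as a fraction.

Condition on the true location of the car.
If it is behind door 1 (prior 1/5): the host opened door 1, so this case is ruled out; weight (1/5)·0 = 0.
If it is behind door 2 (prior 2/5): the host has 2 equally likely choices, so probability 1/2; weight (2/5)·(1/2) = 1/5.
If it is behind door 3 (prior 2/5): the host has no choice, probability 1; weight (2/5)·1 = 2/5.
The weights sum to 3/5.
So P(the car behind door 3 | the host opened door 1) = (2/5) / (3/5) = 2/3.

2/3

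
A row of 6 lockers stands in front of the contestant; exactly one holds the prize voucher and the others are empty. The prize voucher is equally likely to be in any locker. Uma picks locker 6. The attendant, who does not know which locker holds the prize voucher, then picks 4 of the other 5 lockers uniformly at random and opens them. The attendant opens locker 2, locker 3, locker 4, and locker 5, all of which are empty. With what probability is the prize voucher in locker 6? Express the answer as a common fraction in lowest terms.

Because the attendant chose which lockers to open without knowing where the prize voucher is, the choice is independent of the prize location. Learning that none of the 4 opened lockers holds the prize voucher simply rules out those 4 locations and leaves the remaining 2 lockers still equally likely by symmetry.
So P(the prize voucher in locker 6) = 1/2.

1/2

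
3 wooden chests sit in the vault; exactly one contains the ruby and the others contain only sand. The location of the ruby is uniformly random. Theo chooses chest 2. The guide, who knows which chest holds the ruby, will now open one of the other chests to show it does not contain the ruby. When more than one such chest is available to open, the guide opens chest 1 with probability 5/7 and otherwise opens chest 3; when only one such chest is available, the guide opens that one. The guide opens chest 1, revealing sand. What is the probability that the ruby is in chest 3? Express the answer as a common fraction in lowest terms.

7/12

Apply Bayes' rule, conditioning on where the ruby actually is.
If it is in chest 1 (prior 1/3): the guide opened chest 1, so this case is ruled out; weight (1/3)·0 = 0.
If it is in chest 2 (prior 1/3): chest 1 is available, opened with probability 5/7; weight (1/3)·(5/7) = 5/21.
If it is in chest 3 (prior 1/3): only chest 1 is available, probability 1; weight (1/3)·1 = 1/3.
The weights sum to 4/7.
So P(the ruby in chest 3 | the guide opened chest 1) = (1/3) / (4/7) = 7/12.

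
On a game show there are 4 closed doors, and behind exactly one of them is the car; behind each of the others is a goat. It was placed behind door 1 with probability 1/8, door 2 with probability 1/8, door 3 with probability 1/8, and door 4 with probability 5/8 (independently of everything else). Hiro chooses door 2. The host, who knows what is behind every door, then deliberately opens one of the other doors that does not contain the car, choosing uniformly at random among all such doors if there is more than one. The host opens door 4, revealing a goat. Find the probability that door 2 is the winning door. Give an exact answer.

Condition on the true location of the car.
If it is behind either of doors 1 and 3 (prior 1/8 each): the host has 2 equally likely choices, so probability 1/2; weight (1/8)·(1/2) = 1/16 each.
If it is behind door 2 (prior 1/8): the host has 3 equally likely choices, so probability 1/3; weight (1/8)·(1/3) = 1/24.
If it is behind door 4 (prior 5/8): the host opened door 4, so this case is ruled out; weight (5/8)·0 = 0.
The weights sum to 1/6.
So P(the car behind door 2 | the host opened door 4) = (1/24) / (1/6) = 1/4.

1/4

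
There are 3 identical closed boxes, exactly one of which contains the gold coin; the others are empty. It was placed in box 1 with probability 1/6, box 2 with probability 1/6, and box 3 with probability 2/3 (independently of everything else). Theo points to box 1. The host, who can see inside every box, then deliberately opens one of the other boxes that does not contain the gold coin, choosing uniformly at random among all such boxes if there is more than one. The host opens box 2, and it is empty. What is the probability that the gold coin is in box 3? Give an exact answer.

Apply Bayes' rule, conditioning on where the gold coin actually is.
If it is in box 1 (prior 1/6): the host has 2 equally likely choices, so probability 1/2; weight (1/6)·(1/2) = 1/12.
If it is in box 2 (prior 1/6): the host opened box 2, so this case is ruled out; weight (1/6)·0 = 0.
If it is in box 3 (prior 2/3): the host has no choice, probability 1; weight (2/3)·1 = 2/3.
The weights sum to 3/4.
So P(the gold coin in box 3 | the host opened box 2) = (2/3) / (3/4) = 8/9.

8/9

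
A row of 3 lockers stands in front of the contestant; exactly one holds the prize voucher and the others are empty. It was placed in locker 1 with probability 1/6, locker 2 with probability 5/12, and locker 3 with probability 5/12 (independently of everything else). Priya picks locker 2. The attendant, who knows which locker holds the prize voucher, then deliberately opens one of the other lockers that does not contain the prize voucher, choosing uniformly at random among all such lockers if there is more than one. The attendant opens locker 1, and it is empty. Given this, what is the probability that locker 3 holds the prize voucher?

2/3

Consider each possible location of the prize voucher in turn.
If it is in locker 1 (prior 1/6): the attendant opened locker 1, so this case is ruled out; weight (1/6)·0 = 0.
If it is in locker 2 (prior 5/12): the attendant has 2 equally likely choices, so probability 1/2; weight (5/12)·(1/2) = 5/24.
If it is in locker 3 (prior 5/12): the attendant has no choice, probability 1; weight (5/12)·1 = 5/12.
The weights sum to 5/8.
So P(the prize voucher in locker 3 | the attendant opened locker 1) = (5/12) / (5/8) = 2/3.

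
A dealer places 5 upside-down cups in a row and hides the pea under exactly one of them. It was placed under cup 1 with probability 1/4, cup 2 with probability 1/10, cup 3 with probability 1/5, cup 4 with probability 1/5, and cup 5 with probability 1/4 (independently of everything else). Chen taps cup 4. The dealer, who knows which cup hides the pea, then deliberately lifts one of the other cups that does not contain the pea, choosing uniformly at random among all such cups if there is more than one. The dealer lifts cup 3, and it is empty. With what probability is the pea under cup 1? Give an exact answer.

1/3

Consider each possible location of the pea in turn.
If it is under either of cups 1 and 5 (prior 1/4 each): the dealer has 3 equally likely choices, so probability 1/3; weight (1/4)·(1/3) = 1/12 each.
If it is under cup 2 (prior 1/10): the dealer has 3 equally likely choices, so probability 1/3; weight (1/10)·(1/3) = 1/30.
If it is under cup 3 (prior 1/5): the dealer opened cup 3, so this case is ruled out; weight (1/5)·0 = 0.
If it is under cup 4 (prior 1/5): the dealer has 4 equally likely choices, so probability 1/4; weight (1/5)·(1/4) = 1/20.
The weights sum to 1/4.
So P(the pea under cup 1 | the dealer opened cup 3) = (1/12) / (1/4) = 1/3.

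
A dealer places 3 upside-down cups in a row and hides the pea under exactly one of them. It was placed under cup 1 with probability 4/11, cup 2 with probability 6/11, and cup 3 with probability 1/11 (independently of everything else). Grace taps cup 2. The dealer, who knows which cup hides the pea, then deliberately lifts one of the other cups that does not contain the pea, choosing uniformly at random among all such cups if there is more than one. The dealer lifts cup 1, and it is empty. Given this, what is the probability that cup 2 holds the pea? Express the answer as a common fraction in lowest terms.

Apply Bayes' rule, conditioning on where the pea actually is.
If it is under cup 1 (prior 4/11): the dealer opened cup 1, so this case is ruled out; weight (4/11)·0 = 0.
If it is under cup 2 (prior 6/11): the dealer has 2 equally likely choices, so probability 1/2; weight (6/11)·(1/2) = 3/11.
If it is under cup 3 (prior 1/11): the dealer has no choice, probability 1; weight (1/11)·1 = 1/11.
The weights sum to 4/11.
So P(the pea under cup 2 | the dealer opened cup 1) = (3/11) / (4/11) = 3/4.

3/4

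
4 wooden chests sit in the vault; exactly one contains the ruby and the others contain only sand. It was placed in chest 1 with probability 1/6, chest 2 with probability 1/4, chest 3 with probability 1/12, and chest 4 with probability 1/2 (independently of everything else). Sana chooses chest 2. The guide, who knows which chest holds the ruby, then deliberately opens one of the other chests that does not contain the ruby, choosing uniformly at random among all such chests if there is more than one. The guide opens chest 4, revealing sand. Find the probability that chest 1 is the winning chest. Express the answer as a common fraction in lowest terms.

Consider each possible location of the ruby in turn.
If it is in chest 1 (prior 1/6): the guide has 2 equally likely choices, so probability 1/2; weight (1/6)·(1/2) = 1/12.
If it is in chest 2 (prior 1/4): the guide has 3 equally likely choices, so probability 1/3; weight (1/4)·(1/3) = 1/12.
If it is in chest 3 (prior 1/12): the guide has 2 equally likely choices, so probability 1/2; weight (1/12)·(1/2) = 1/24.
If it is in chest 4 (prior 1/2): the guide opened chest 4, so this case is ruled out; weight (1/2)·0 = 0.
The weights sum to 5/24.
So P(the ruby in chest 1 | the guide opened chest 4) = (1/12) / (5/24) = 2/5.

2/5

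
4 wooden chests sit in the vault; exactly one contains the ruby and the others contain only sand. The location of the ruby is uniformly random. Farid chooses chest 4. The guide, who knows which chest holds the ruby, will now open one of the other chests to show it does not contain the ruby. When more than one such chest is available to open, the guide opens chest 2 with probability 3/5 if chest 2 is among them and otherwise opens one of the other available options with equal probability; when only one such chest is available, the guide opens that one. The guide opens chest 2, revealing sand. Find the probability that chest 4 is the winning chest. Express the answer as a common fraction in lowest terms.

1/3

Condition on the true location of the ruby.
If it is in any of chests 1, 3, and 4 (prior 1/4 each): chest 2 is available, opened with probability 3/5; weight (1/4)·(3/5) = 3/20 each.
If it is in chest 2 (prior 1/4): the guide opened chest 2, so this case is ruled out; weight (1/4)·0 = 0.
The weights sum to 9/20.
So P(the ruby in chest 4 | the guide opened chest 2) = (3/20) / (9/20) = 1/3.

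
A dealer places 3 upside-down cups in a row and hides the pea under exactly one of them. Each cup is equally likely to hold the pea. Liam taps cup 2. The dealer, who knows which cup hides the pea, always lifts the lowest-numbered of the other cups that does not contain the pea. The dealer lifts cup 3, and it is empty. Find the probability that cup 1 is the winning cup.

Consider each possible location of the pea in turn.
If it is under cup 1 (prior 1/3): cup 3 is the lowest-numbered option available, probability 1; weight (1/3)·1 = 1/3.
If it is under cup 2 (prior 1/3): the dealer would have opened cup 1 instead, probability 0; weight (1/3)·0 = 0.
If it is under cup 3 (prior 1/3): the dealer opened cup 3, so this case is ruled out; weight (1/3)·0 = 0.
The weights sum to 1/3.
So P(the pea under cup 1 | the dealer opened cup 3) = (1/3) / (1/3) = 1.

1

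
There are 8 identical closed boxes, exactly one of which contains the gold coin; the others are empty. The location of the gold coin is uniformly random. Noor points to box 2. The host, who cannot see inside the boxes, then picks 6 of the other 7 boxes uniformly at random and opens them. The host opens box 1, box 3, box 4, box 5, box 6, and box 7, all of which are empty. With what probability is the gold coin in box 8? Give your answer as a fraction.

Because the host chose which boxes to open without knowing where the gold coin is, the choice is independent of the prize location. Learning that none of the 6 opened boxes holds the gold coin simply rules out those 6 locations and leaves the remaining 2 boxes still equally likely by symmetry.
So P(the gold coin in box 8) = 1/2.

1/2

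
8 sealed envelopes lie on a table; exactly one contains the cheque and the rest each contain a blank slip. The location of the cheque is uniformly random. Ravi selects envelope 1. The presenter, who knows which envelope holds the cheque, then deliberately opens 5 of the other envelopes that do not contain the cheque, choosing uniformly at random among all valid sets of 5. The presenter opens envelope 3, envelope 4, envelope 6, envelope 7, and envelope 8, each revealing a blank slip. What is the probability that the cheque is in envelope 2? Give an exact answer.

7/16

Condition on the true location of the cheque.
If it is in envelope 1 (prior 1/8): the presenter has 21 equally likely choices, so probability 1/21; weight (1/8)·(1/21) = 1/168.
If it is in either of envelopes 2 and 5 (prior 1/8 each): the presenter has 6 equally likely choices, so probability 1/6; weight (1/8)·(1/6) = 1/48 each.
If it is in any of envelopes 3, 4, 6, 7, and 8 (prior 1/8 each): that envelope was opened and seen not to hold the prize — ruled out; weight (1/8)·0 = 0 each.
The weights sum to 1/21.
So P(the cheque in envelope 2 | the presenter opened envelope 3, envelope 4, envelope 6, envelope 7, and envelope 8) = (1/48) / (1/21) = 7/16.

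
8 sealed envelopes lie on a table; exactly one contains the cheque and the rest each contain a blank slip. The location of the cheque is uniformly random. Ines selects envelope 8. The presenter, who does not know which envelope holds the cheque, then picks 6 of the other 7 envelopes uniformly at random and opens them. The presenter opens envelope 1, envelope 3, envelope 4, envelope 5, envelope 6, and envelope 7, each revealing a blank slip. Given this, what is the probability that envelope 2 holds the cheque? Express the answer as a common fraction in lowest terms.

1/2

Condition on the true location of the cheque.
If it is in any of envelopes 1, 3, 4, 5, 6, and 7 (prior 1/8 each): that envelope was opened and seen not to hold the prize — ruled out; weight (1/8)·0 = 0 each.
If it is in either of envelopes 2 and 8 (prior 1/8 each): the presenter picks exactly this set with probability 1/7 regardless, and none is the prize; weight (1/8)·(1/7) = 1/56 each.
The weights sum to 1/28.
So P(the cheque in envelope 2 | the presenter opened envelope 1, envelope 3, envelope 4, envelope 5, envelope 6, and envelope 7) = (1/56) / (1/28) = 1/2.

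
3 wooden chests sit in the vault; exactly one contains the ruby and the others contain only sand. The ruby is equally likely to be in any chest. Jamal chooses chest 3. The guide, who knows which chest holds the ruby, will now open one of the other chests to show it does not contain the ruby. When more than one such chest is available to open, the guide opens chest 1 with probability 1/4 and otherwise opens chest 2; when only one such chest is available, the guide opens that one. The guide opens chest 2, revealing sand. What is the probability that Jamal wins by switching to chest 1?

4/7

Consider each possible location of the ruby in turn.
If it is in chest 1 (prior 1/3): only chest 2 is available, probability 1; weight (1/3)·1 = 1/3.
If it is in chest 2 (prior 1/3): the guide opened chest 2, so this case is ruled out; weight (1/3)·0 = 0.
If it is in chest 3 (prior 1/3): chest 1 is available but not opened, probability 3/4; weight (1/3)·(3/4) = 1/4.
The weights sum to 7/12.
So P(the ruby in chest 1 | the guide opened chest 2) = (1/3) / (7/12) = 4/7.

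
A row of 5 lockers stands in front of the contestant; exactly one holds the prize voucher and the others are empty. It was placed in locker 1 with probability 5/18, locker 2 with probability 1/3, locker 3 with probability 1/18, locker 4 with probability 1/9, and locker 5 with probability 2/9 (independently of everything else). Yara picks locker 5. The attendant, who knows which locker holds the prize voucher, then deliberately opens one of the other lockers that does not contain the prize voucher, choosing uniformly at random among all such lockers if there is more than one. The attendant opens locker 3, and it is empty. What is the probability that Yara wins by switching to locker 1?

Apply Bayes' rule, conditioning on where the prize voucher actually is.
If it is in locker 1 (prior 5/18): the attendant has 3 equally likely choices, so probability 1/3; weight (5/18)·(1/3) = 5/54.
If it is in locker 2 (prior 1/3): the attendant has 3 equally likely choices, so probability 1/3; weight (1/3)·(1/3) = 1/9.
If it is in locker 3 (prior 1/18): the attendant opened locker 3, so this case is ruled out; weight (1/18)·0 = 0.
If it is in locker 4 (prior 1/9): the attendant has 3 equally likely choices, so probability 1/3; weight (1/9)·(1/3) = 1/27.
If it is in locker 5 (prior 2/9): the attendant has 4 equally likely choices, so probability 1/4; weight (2/9)·(1/4) = 1/18.
The weights sum to 8/27.
So P(the prize voucher in locker 1 | the attendant opened locker 3) = (5/54) / (8/27) = 5/16.

5/16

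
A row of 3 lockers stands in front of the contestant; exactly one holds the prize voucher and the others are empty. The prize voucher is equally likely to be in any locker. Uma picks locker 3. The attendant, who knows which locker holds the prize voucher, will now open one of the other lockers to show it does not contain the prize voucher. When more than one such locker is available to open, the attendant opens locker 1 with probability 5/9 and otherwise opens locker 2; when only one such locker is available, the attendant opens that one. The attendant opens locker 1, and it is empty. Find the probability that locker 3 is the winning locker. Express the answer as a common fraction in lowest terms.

Apply Bayes' rule, conditioning on where the prize voucher actually is.
If it is in locker 1 (prior 1/3): the attendant opened locker 1, so this case is ruled out; weight (1/3)·0 = 0.
If it is in locker 2 (prior 1/3): only locker 1 is available, probability 1; weight (1/3)·1 = 1/3.
If it is in locker 3 (prior 1/3): locker 1 is available, opened with probability 5/9; weight (1/3)·(5/9) = 5/27.
The weights sum to 14/27.
So P(the prize voucher in locker 3 | the attendant opened locker 1) = (5/27) / (14/27) = 5/14.

5/14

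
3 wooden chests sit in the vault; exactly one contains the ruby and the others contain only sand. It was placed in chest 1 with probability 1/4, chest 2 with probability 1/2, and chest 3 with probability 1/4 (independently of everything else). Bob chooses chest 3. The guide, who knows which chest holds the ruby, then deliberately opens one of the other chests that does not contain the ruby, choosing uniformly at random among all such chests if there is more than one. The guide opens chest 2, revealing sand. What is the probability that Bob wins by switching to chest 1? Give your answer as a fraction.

2/3

Condition on the true location of the ruby.
If it is in chest 1 (prior 1/4): the guide has no choice, probability 1; weight (1/4)·1 = 1/4.
If it is in chest 2 (prior 1/2): the guide opened chest 2, so this case is ruled out; weight (1/2)·0 = 0.
If it is in chest 3 (prior 1/4): the guide has 2 equally likely choices, so probability 1/2; weight (1/4)·(1/2) = 1/8.
The weights sum to 3/8.
So P(the ruby in chest 1 | the guide opened chest 2) = (1/4) / (3/8) = 2/3.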